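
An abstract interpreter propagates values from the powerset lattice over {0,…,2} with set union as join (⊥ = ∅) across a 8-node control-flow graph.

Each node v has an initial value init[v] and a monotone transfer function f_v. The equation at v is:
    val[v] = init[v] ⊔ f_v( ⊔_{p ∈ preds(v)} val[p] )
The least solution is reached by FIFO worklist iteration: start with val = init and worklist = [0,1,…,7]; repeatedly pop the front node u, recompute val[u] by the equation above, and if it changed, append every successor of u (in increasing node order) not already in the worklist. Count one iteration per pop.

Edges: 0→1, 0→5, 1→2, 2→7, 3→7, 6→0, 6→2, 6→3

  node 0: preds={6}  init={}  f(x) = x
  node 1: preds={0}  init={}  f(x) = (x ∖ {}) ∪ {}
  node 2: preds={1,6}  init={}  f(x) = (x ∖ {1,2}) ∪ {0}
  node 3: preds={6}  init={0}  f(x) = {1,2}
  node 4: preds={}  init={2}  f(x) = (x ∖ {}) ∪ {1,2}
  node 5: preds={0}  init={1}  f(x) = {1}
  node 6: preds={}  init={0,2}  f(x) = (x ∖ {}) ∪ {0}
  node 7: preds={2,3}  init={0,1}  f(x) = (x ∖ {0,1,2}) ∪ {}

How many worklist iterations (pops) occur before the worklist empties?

Worklist (8 pops):
  #1 pop 0: in={0,2} → {0,2} (was {}); enqueue []
  #2 pop 1: in={0,2} → {0,2} (was {}); enqueue []
  #3 pop 2: in={0,2} → {0} (was {}); enqueue []
  #4 pop 3: in={0,2} → {0,1,2} (was {0}); enqueue []
  #5 pop 4: in={} → {1,2} (was {2}); enqueue []
  #6 pop 5: in={0,2} → {1} (no change)
  #7 pop 6: in={} → {0,2} (no change)
  #8 pop 7: in={0,1,2} → {0,1} (no change)

Fixpoint:
  val[0] = {0,2}
  val[1] = {0,2}
  val[2] = {0}
  val[3] = {0,1,2}
  val[4] = {1,2}
  val[5] = {1}
  val[6] = {0,2}
  val[7] = {0,1}

8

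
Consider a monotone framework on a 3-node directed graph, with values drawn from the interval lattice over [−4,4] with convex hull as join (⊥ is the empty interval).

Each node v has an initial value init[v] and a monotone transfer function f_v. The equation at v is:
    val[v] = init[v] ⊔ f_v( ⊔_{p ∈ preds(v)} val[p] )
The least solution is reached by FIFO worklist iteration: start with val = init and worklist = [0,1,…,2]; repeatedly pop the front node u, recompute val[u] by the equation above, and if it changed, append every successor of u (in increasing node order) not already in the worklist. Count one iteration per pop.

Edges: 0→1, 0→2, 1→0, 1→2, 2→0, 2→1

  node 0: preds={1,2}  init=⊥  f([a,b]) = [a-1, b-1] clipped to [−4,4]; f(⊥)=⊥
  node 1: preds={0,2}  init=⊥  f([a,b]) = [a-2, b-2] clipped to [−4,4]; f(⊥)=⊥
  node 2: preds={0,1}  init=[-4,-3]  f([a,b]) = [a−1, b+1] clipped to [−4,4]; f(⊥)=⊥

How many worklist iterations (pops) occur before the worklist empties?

4

Trace (4 dequeues):
  [1] u=0 | in [-4,-3] | out [-4,-4] | prev ⊥ | push {}
  [2] u=1 | in [-4,-3] | out [-4,-4] | prev ⊥ | push {0}
  [3] u=2 | in [-4,-4] | out [-4,-3] | ==
  [4] u=0 | in [-4,-3] | out [-4,-4] | ==

Converged values:
  [0] [-4,-4]
  [1] [-4,-4]
  [2] [-4,-3]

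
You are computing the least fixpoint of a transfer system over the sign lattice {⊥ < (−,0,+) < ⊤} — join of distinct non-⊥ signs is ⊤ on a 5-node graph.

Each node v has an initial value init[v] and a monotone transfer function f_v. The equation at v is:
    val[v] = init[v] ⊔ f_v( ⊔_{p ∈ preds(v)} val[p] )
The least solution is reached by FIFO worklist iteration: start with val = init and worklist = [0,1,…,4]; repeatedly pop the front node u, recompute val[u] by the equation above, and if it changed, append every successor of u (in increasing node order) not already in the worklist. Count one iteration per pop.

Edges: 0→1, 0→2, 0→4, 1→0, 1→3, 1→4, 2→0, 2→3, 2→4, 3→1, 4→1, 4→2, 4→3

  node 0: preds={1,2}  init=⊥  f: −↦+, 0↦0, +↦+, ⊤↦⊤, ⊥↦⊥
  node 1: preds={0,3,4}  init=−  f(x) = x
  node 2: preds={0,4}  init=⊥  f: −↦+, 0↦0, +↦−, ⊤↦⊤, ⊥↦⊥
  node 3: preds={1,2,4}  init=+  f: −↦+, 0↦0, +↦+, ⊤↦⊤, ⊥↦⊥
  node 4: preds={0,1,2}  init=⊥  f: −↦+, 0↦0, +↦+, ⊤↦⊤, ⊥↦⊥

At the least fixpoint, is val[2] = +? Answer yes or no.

no

Trace (11 dequeues):
  [1] u=0 | in − | out + | prev ⊥ | push {}
  [2] u=1 | in + | out ⊤ | prev − | push {0}
  [3] u=2 | in + | out − | prev ⊥ | push {}
  [4] u=3 | in ⊤ | out ⊤ | prev + | push {1}
  [5] u=4 | in ⊤ | out ⊤ | prev ⊥ | push {2,3}
  [6] u=0 | in ⊤ | out ⊤ | prev + | push {4}
  [7] u=1 | in ⊤ | out ⊤ | ==
  [8] u=2 | in ⊤ | out ⊤ | prev − | push {0}
  [9] u=3 | in ⊤ | out ⊤ | ==
  [10] u=4 | in ⊤ | out ⊤ | ==
  [11] u=0 | in ⊤ | out ⊤ | ==

Converged values:
  [0] ⊤
  [1] ⊤
  [2] ⊤
  [3] ⊤
  [4] ⊤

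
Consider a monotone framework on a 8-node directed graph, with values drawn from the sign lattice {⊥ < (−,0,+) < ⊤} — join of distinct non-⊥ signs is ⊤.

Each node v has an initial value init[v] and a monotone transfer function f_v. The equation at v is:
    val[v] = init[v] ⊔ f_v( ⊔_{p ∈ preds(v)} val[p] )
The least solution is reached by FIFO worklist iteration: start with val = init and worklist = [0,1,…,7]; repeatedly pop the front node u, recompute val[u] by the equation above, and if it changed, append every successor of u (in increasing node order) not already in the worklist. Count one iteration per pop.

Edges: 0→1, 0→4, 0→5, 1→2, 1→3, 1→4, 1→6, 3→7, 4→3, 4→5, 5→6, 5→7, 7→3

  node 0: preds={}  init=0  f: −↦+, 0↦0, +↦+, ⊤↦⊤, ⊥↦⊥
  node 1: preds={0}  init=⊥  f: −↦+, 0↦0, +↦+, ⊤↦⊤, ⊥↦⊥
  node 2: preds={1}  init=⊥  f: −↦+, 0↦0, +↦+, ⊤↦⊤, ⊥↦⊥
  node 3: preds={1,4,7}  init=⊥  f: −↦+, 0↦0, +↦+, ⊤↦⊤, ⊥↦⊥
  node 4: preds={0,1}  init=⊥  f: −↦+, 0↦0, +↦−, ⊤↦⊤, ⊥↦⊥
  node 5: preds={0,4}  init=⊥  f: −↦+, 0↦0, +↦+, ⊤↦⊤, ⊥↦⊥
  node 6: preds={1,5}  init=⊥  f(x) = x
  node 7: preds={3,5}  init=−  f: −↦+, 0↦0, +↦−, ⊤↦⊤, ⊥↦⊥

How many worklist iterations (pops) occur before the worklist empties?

Worklist (9 pops):
  #1 pop 0: in=⊥ → 0 (no change)
  #2 pop 1: in=0 → 0 (was ⊥); enqueue []
  #3 pop 2: in=0 → 0 (was ⊥); enqueue []
  #4 pop 3: in=⊤ → ⊤ (was ⊥); enqueue []
  #5 pop 4: in=0 → 0 (was ⊥); enqueue [3]
  #6 pop 5: in=0 → 0 (was ⊥); enqueue []
  #7 pop 6: in=0 → 0 (was ⊥); enqueue []
  #8 pop 7: in=⊤ → ⊤ (was −); enqueue []
  #9 pop 3: in=⊤ → ⊤ (no change)

Fixpoint:
  val[0] = 0
  val[1] = 0
  val[2] = 0
  val[3] = ⊤
  val[4] = 0
  val[5] = 0
  val[6] = 0
  val[7] = ⊤

9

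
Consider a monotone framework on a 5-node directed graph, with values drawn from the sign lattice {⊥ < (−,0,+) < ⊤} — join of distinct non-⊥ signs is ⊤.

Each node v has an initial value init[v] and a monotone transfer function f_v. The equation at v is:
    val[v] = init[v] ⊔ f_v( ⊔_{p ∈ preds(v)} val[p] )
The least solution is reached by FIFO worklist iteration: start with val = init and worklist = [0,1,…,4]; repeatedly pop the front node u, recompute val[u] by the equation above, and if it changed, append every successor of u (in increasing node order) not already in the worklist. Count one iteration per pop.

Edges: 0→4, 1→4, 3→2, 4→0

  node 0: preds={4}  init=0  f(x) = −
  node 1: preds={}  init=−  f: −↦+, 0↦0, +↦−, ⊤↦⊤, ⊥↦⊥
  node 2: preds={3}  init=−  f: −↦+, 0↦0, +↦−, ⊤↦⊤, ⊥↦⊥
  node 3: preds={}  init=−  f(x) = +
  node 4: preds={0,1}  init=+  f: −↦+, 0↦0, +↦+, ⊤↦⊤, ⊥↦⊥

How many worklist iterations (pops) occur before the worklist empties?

Iteration log — 7 steps:
  step 1. node 0  ⊔preds=+  new=⊤  old=0  +wl: 
  step 2. node 1  ⊔preds=⊥  new=−  stable
  step 3. node 2  ⊔preds=−  new=⊤  old=−  +wl: 
  step 4. node 3  ⊔preds=⊥  new=⊤  old=−  +wl: 2
  step 5. node 4  ⊔preds=⊤  new=⊤  old=+  +wl: 0
  step 6. node 2  ⊔preds=⊤  new=⊤  stable
  step 7. node 0  ⊔preds=⊤  new=⊤  stable

Least fixpoint reached:
  node 0: ⊤
  node 1: −
  node 2: ⊤
  node 3: ⊤
  node 4: ⊤

7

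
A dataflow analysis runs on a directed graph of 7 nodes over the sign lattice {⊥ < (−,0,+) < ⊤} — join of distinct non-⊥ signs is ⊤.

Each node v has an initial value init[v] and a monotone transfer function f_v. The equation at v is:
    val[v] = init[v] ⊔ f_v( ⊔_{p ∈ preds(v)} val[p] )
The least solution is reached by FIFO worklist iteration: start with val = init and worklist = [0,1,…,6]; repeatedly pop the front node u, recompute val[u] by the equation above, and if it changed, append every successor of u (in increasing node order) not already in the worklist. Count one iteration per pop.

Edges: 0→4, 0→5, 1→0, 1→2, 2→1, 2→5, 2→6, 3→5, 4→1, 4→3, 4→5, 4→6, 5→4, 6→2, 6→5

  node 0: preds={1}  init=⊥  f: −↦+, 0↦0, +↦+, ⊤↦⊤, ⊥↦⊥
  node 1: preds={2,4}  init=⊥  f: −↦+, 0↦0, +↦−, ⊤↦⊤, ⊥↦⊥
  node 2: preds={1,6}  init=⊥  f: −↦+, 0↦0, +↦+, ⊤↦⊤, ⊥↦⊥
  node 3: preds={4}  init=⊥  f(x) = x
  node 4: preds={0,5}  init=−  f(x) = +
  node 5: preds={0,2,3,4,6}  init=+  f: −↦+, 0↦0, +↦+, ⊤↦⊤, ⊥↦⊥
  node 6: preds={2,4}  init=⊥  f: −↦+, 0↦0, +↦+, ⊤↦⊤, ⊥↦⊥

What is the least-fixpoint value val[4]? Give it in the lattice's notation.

Iteration log — 18 steps:
  step 1. node 0  ⊔preds=⊥  new=⊥  stable
  step 2. node 1  ⊔preds=−  new=+  old=⊥  +wl: 0
  step 3. node 2  ⊔preds=+  new=+  old=⊥  +wl: 1
  step 4. node 3  ⊔preds=−  new=−  old=⊥  +wl: 
  step 5. node 4  ⊔preds=+  new=⊤  old=−  +wl: 3
  step 6. node 5  ⊔preds=⊤  new=⊤  old=+  +wl: 4
  step 7. node 6  ⊔preds=⊤  new=⊤  old=⊥  +wl: 2,5
  step 8. node 0  ⊔preds=+  new=+  old=⊥  +wl: 
  step 9. node 1  ⊔preds=⊤  new=⊤  old=+  +wl: 0
  step 10. node 3  ⊔preds=⊤  new=⊤  old=−  +wl: 
  step 11. node 4  ⊔preds=⊤  new=⊤  stable
  step 12. node 2  ⊔preds=⊤  new=⊤  old=+  +wl: 1,6
  step 13. node 5  ⊔preds=⊤  new=⊤  stable
  step 14. node 0  ⊔preds=⊤  new=⊤  old=+  +wl: 4,5
  step 15. node 1  ⊔preds=⊤  new=⊤  stable
  step 16. node 6  ⊔preds=⊤  new=⊤  stable
  step 17. node 4  ⊔preds=⊤  new=⊤  stable
  step 18. node 5  ⊔preds=⊤  new=⊤  stable

Least fixpoint reached:
  node 0: ⊤
  node 1: ⊤
  node 2: ⊤
  node 3: ⊤
  node 4: ⊤
  node 5: ⊤
  node 6: ⊤

⊤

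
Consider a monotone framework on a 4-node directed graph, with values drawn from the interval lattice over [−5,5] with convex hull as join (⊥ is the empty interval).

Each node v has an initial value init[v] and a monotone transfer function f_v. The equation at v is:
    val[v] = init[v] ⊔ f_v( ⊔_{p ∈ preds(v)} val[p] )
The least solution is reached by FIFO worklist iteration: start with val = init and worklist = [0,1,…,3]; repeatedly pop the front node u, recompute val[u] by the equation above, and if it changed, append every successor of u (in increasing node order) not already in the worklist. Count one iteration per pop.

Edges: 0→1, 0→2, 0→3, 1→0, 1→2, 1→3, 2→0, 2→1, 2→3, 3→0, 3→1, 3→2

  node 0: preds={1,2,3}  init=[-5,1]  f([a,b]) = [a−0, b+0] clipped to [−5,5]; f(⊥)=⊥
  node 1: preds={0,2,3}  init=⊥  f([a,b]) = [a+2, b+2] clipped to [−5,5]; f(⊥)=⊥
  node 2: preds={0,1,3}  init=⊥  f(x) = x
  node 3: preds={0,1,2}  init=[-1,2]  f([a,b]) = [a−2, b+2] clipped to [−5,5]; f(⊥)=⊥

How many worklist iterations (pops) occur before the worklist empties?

Worklist (10 pops):
  #1 pop 0: in=[-1,2] → [-5,2] (was [-5,1]); enqueue []
  #2 pop 1: in=[-5,2] → [-3,4] (was ⊥); enqueue [0]
  #3 pop 2: in=[-5,4] → [-5,4] (was ⊥); enqueue [1]
  #4 pop 3: in=[-5,4] → [-5,5] (was [-1,2]); enqueue [2]
  #5 pop 0: in=[-5,5] → [-5,5] (was [-5,2]); enqueue [3]
  #6 pop 1: in=[-5,5] → [-3,5] (was [-3,4]); enqueue [0]
  #7 pop 2: in=[-5,5] → [-5,5] (was [-5,4]); enqueue [1]
  #8 pop 3: in=[-5,5] → [-5,5] (no change)
  #9 pop 0: in=[-5,5] → [-5,5] (no change)
  #10 pop 1: in=[-5,5] → [-3,5] (no change)

Fixpoint:
  val[0] = [-5,5]
  val[1] = [-3,5]
  val[2] = [-5,5]
  val[3] = [-5,5]

10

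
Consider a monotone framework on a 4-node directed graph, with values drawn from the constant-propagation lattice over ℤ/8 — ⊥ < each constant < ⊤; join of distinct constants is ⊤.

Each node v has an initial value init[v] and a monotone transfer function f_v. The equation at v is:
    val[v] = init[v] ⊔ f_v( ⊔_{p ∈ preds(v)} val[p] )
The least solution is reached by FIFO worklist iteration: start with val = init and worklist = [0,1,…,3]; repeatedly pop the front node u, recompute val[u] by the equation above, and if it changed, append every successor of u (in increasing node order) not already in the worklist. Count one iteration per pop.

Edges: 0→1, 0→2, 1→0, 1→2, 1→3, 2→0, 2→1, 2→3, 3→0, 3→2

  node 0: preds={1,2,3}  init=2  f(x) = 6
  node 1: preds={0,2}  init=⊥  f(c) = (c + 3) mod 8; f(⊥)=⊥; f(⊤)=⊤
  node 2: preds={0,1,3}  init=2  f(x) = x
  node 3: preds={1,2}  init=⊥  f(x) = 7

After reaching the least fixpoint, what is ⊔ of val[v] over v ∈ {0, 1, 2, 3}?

⊤

Worklist (7 pops):
  #1 pop 0: in=2 → ⊤ (was 2); enqueue []
  #2 pop 1: in=⊤ → ⊤ (was ⊥); enqueue [0]
  #3 pop 2: in=⊤ → ⊤ (was 2); enqueue [1]
  #4 pop 3: in=⊤ → 7 (was ⊥); enqueue [2]
  #5 pop 0: in=⊤ → ⊤ (no change)
  #6 pop 1: in=⊤ → ⊤ (no change)
  #7 pop 2: in=⊤ → ⊤ (no change)

Fixpoint:
  val[0] = ⊤
  val[1] = ⊤
  val[2] = ⊤
  val[3] = 7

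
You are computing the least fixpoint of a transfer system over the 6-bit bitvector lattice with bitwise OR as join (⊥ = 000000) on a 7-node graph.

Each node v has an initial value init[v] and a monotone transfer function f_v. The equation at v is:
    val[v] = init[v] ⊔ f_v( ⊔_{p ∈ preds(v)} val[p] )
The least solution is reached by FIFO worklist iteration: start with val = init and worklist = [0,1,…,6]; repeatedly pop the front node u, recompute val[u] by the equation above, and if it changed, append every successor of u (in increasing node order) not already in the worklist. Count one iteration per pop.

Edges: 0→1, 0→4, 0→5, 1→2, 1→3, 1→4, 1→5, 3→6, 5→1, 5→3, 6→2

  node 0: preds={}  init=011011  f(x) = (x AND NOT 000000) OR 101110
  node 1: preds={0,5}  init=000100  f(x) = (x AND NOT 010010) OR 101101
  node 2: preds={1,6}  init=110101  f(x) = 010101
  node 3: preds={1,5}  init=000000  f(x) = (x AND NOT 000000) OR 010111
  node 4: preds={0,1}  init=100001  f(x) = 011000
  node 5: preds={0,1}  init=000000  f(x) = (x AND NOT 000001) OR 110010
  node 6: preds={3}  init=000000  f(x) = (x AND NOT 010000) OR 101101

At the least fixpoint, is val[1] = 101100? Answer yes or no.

Iteration log — 10 steps:
  step 1. node 0  ⊔preds=000000  new=111111  old=011011  +wl: 
  step 2. node 1  ⊔preds=111111  new=101101  old=000100  +wl: 
  step 3. node 2  ⊔preds=101101  new=110101  stable
  step 4. node 3  ⊔preds=101101  new=111111  old=000000  +wl: 
  step 5. node 4  ⊔preds=111111  new=111001  old=100001  +wl: 
  step 6. node 5  ⊔preds=111111  new=111110  old=000000  +wl: 1,3
  step 7. node 6  ⊔preds=111111  new=101111  old=000000  +wl: 2
  step 8. node 1  ⊔preds=111111  new=101101  stable
  step 9. node 3  ⊔preds=111111  new=111111  stable
  step 10. node 2  ⊔preds=101111  new=110101  stable

Least fixpoint reached:
  node 0: 111111
  node 1: 101101
  node 2: 110101
  node 3: 111111
  node 4: 111001
  node 5: 111110
  node 6: 101111

no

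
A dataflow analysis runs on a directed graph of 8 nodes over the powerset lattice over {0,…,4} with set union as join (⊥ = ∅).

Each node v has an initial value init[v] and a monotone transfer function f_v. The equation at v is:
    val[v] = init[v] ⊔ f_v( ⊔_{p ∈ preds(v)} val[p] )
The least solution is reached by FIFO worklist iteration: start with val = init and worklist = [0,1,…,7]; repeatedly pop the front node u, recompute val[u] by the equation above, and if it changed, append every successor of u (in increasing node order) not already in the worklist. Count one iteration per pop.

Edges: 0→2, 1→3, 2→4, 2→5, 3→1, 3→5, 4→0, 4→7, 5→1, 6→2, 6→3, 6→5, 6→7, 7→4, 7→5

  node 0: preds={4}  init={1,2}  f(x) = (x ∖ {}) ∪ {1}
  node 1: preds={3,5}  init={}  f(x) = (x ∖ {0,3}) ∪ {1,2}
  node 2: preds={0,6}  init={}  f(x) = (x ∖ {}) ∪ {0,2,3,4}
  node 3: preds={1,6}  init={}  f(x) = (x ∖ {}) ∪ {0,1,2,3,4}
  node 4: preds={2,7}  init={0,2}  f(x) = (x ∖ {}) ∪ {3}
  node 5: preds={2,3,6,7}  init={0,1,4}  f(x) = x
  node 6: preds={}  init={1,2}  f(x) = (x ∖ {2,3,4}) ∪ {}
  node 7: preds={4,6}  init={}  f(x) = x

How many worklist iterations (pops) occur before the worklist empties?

13

Iteration log — 13 steps:
  step 1. node 0  ⊔preds={0,2}  new={0,1,2}  old={1,2}  +wl: 
  step 2. node 1  ⊔preds={0,1,4}  new={1,2,4}  old={}  +wl: 
  step 3. node 2  ⊔preds={0,1,2}  new={0,1,2,3,4}  old={}  +wl: 
  step 4. node 3  ⊔preds={1,2,4}  new={0,1,2,3,4}  old={}  +wl: 1
  step 5. node 4  ⊔preds={0,1,2,3,4}  new={0,1,2,3,4}  old={0,2}  +wl: 0
  step 6. node 5  ⊔preds={0,1,2,3,4}  new={0,1,2,3,4}  old={0,1,4}  +wl: 
  step 7. node 6  ⊔preds={}  new={1,2}  stable
  step 8. node 7  ⊔preds={0,1,2,3,4}  new={0,1,2,3,4}  old={}  +wl: 4,5
  step 9. node 1  ⊔preds={0,1,2,3,4}  new={1,2,4}  stable
  step 10. node 0  ⊔preds={0,1,2,3,4}  new={0,1,2,3,4}  old={0,1,2}  +wl: 2
  step 11. node 4  ⊔preds={0,1,2,3,4}  new={0,1,2,3,4}  stable
  step 12. node 5  ⊔preds={0,1,2,3,4}  new={0,1,2,3,4}  stable
  step 13. node 2  ⊔preds={0,1,2,3,4}  new={0,1,2,3,4}  stable

Least fixpoint reached:
  node 0: {0,1,2,3,4}
  node 1: {1,2,4}
  node 2: {0,1,2,3,4}
  node 3: {0,1,2,3,4}
  node 4: {0,1,2,3,4}
  node 5: {0,1,2,3,4}
  node 6: {1,2}
  node 7: {0,1,2,3,4}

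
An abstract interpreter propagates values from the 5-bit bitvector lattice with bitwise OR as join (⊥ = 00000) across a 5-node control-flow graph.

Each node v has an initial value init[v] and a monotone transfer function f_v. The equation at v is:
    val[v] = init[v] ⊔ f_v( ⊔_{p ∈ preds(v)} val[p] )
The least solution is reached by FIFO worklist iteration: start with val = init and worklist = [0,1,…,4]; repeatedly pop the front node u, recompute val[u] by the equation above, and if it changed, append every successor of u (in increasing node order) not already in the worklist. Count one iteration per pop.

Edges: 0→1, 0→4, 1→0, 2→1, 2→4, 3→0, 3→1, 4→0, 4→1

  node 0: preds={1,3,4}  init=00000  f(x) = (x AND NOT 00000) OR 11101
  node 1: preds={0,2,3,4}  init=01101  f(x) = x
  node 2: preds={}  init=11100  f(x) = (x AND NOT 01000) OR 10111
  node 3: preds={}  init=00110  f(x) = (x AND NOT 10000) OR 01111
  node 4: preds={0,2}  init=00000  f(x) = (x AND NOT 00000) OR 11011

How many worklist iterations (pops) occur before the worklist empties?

Trace (7 dequeues):
  [1] u=0 | in 01111 | out 11111 | prev 00000 | push {}
  [2] u=1 | in 11111 | out 11111 | prev 01101 | push {0}
  [3] u=2 | in 00000 | out 11111 | prev 11100 | push {1}
  [4] u=3 | in 00000 | out 01111 | prev 00110 | push {}
  [5] u=4 | in 11111 | out 11111 | prev 00000 | push {}
  [6] u=0 | in 11111 | out 11111 | ==
  [7] u=1 | in 11111 | out 11111 | ==

Converged values:
  [0] 11111
  [1] 11111
  [2] 11111
  [3] 01111
  [4] 11111

7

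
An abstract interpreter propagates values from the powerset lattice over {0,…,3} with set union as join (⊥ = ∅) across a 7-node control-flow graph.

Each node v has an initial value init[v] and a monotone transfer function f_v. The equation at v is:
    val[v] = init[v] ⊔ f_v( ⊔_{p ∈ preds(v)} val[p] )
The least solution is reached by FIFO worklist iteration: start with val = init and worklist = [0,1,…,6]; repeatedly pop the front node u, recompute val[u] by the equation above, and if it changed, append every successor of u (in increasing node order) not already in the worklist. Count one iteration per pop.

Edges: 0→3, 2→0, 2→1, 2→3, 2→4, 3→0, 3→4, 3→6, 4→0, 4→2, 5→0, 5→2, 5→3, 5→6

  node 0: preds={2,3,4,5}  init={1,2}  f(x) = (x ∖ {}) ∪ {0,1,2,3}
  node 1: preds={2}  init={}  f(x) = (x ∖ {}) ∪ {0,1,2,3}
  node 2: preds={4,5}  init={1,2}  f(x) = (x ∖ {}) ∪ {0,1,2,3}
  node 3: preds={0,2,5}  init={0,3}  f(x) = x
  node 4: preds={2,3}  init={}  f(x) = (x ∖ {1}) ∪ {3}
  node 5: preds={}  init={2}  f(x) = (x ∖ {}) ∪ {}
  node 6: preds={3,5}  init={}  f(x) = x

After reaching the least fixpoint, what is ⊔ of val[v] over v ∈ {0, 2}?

{0,1,2,3}

Worklist (10 pops):
  #1 pop 0: in={0,1,2,3} → {0,1,2,3} (was {1,2}); enqueue []
  #2 pop 1: in={1,2} → {0,1,2,3} (was {}); enqueue []
  #3 pop 2: in={2} → {0,1,2,3} (was {1,2}); enqueue [0,1]
  #4 pop 3: in={0,1,2,3} → {0,1,2,3} (was {0,3}); enqueue []
  #5 pop 4: in={0,1,2,3} → {0,2,3} (was {}); enqueue [2]
  #6 pop 5: in={} → {2} (no change)
  #7 pop 6: in={0,1,2,3} → {0,1,2,3} (was {}); enqueue []
  #8 pop 0: in={0,1,2,3} → {0,1,2,3} (no change)
  #9 pop 1: in={0,1,2,3} → {0,1,2,3} (no change)
  #10 pop 2: in={0,2,3} → {0,1,2,3} (no change)

Fixpoint:
  val[0] = {0,1,2,3}
  val[1] = {0,1,2,3}
  val[2] = {0,1,2,3}
  val[3] = {0,1,2,3}
  val[4] = {0,2,3}
  val[5] = {2}
  val[6] = {0,1,2,3}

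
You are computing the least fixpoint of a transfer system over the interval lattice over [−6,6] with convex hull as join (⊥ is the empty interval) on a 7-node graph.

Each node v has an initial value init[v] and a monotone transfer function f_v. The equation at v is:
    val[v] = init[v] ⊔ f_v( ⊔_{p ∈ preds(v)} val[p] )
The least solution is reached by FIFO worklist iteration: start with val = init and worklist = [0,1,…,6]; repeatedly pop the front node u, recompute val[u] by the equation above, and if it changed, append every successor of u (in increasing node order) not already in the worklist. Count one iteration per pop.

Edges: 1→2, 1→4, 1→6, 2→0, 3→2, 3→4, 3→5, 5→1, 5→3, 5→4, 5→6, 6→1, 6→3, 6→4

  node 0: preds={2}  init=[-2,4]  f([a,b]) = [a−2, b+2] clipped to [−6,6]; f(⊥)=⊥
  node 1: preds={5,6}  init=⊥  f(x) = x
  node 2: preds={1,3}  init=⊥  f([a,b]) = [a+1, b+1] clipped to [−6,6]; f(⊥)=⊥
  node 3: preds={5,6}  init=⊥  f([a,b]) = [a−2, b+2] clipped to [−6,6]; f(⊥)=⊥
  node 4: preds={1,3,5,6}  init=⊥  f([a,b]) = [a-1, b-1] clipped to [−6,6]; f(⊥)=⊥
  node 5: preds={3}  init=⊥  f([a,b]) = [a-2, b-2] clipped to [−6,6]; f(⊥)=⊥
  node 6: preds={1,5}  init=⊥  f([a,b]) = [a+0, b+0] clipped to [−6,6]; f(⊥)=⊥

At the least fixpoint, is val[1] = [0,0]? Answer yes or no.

Worklist (7 pops):
  #1 pop 0: in=⊥ → [-2,4] (no change)
  #2 pop 1: in=⊥ → ⊥ (no change)
  #3 pop 2: in=⊥ → ⊥ (no change)
  #4 pop 3: in=⊥ → ⊥ (no change)
  #5 pop 4: in=⊥ → ⊥ (no change)
  #6 pop 5: in=⊥ → ⊥ (no change)
  #7 pop 6: in=⊥ → ⊥ (no change)

Fixpoint:
  val[0] = [-2,4]
  val[1] = ⊥
  val[2] = ⊥
  val[3] = ⊥
  val[4] = ⊥
  val[5] = ⊥
  val[6] = ⊥

no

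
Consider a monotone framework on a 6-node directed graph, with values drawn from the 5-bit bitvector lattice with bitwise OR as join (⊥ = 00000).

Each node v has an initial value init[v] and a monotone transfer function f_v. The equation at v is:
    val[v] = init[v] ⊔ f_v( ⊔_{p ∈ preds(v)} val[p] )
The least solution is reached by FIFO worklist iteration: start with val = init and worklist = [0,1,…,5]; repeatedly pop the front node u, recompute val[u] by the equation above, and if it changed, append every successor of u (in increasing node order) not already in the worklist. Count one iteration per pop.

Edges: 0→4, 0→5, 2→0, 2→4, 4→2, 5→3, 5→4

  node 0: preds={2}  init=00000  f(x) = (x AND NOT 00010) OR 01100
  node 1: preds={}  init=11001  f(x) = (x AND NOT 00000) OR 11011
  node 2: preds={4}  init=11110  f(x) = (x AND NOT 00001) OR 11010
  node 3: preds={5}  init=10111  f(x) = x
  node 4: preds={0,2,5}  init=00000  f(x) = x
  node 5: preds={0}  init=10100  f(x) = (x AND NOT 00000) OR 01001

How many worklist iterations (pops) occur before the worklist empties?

Worklist (10 pops):
  #1 pop 0: in=11110 → 11100 (was 00000); enqueue []
  #2 pop 1: in=00000 → 11011 (was 11001); enqueue []
  #3 pop 2: in=00000 → 11110 (no change)
  #4 pop 3: in=10100 → 10111 (no change)
  #5 pop 4: in=11110 → 11110 (was 00000); enqueue [2]
  #6 pop 5: in=11100 → 11101 (was 10100); enqueue [3,4]
  #7 pop 2: in=11110 → 11110 (no change)
  #8 pop 3: in=11101 → 11111 (was 10111); enqueue []
  #9 pop 4: in=11111 → 11111 (was 11110); enqueue [2]
  #10 pop 2: in=11111 → 11110 (no change)

Fixpoint:
  val[0] = 11100
  val[1] = 11011
  val[2] = 11110
  val[3] = 11111
  val[4] = 11111
  val[5] = 11101

10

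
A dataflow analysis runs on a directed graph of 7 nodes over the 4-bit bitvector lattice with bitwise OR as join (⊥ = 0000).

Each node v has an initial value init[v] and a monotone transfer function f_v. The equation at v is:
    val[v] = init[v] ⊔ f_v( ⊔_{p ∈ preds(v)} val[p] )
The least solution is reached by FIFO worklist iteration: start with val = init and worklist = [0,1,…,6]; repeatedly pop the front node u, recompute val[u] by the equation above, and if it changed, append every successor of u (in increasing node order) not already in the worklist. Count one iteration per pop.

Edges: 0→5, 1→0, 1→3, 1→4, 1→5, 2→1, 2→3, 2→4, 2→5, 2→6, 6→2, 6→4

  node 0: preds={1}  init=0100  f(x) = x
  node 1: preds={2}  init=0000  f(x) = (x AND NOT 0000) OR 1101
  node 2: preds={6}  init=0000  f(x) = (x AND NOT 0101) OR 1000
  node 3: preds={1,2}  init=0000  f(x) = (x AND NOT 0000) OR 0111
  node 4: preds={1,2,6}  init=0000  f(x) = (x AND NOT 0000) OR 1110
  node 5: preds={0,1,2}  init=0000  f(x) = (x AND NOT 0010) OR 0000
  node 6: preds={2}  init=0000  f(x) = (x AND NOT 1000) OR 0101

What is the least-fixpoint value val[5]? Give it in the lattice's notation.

Iteration log — 12 steps:
  step 1. node 0  ⊔preds=0000  new=0100  stable
  step 2. node 1  ⊔preds=0000  new=1101  old=0000  +wl: 0
  step 3. node 2  ⊔preds=0000  new=1000  old=0000  +wl: 1
  step 4. node 3  ⊔preds=1101  new=1111  old=0000  +wl: 
  step 5. node 4  ⊔preds=1101  new=1111  old=0000  +wl: 
  step 6. node 5  ⊔preds=1101  new=1101  old=0000  +wl: 
  step 7. node 6  ⊔preds=1000  new=0101  old=0000  +wl: 2,4
  step 8. node 0  ⊔preds=1101  new=1101  old=0100  +wl: 5
  step 9. node 1  ⊔preds=1000  new=1101  stable
  step 10. node 2  ⊔preds=0101  new=1000  stable
  step 11. node 4  ⊔preds=1101  new=1111  stable
  step 12. node 5  ⊔preds=1101  new=1101  stable

Least fixpoint reached:
  node 0: 1101
  node 1: 1101
  node 2: 1000
  node 3: 1111
  node 4: 1111
  node 5: 1101
  node 6: 0101

1101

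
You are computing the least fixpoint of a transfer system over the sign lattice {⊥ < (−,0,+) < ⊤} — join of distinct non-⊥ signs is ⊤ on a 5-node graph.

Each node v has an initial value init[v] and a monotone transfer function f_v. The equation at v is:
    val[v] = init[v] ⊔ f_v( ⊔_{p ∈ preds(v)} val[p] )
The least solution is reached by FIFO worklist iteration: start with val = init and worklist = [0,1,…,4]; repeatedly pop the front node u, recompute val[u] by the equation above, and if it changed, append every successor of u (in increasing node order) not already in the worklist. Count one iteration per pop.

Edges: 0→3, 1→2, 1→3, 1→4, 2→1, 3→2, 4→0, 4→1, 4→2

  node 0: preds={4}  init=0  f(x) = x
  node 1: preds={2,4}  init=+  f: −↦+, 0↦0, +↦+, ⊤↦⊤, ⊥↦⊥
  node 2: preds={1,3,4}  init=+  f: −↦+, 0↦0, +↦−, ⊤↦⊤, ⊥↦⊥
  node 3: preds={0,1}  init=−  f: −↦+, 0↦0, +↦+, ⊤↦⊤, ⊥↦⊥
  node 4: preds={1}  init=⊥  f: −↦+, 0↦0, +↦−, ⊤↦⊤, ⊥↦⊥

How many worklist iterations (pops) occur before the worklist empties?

13

Worklist (13 pops):
  #1 pop 0: in=⊥ → 0 (no change)
  #2 pop 1: in=+ → + (no change)
  #3 pop 2: in=⊤ → ⊤ (was +); enqueue [1]
  #4 pop 3: in=⊤ → ⊤ (was −); enqueue [2]
  #5 pop 4: in=+ → − (was ⊥); enqueue [0]
  #6 pop 1: in=⊤ → ⊤ (was +); enqueue [3,4]
  #7 pop 2: in=⊤ → ⊤ (no change)
  #8 pop 0: in=− → ⊤ (was 0); enqueue []
  #9 pop 3: in=⊤ → ⊤ (no change)
  #10 pop 4: in=⊤ → ⊤ (was −); enqueue [0,1,2]
  #11 pop 0: in=⊤ → ⊤ (no change)
  #12 pop 1: in=⊤ → ⊤ (no change)
  #13 pop 2: in=⊤ → ⊤ (no change)

Fixpoint:
  val[0] = ⊤
  val[1] = ⊤
  val[2] = ⊤
  val[3] = ⊤
  val[4] = ⊤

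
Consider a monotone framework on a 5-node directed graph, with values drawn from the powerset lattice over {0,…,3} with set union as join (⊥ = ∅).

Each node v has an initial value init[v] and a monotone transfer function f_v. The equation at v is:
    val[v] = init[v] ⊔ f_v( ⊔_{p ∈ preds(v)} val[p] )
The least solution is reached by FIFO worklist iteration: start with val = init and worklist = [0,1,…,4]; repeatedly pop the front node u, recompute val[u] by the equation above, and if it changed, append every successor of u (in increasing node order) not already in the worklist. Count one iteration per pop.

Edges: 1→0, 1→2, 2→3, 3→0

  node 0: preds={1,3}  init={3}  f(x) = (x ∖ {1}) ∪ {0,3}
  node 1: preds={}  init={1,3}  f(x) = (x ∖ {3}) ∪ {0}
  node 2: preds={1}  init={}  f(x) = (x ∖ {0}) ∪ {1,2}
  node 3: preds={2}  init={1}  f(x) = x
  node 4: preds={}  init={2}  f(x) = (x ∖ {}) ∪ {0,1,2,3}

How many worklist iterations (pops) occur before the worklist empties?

6

Trace (6 dequeues):
  [1] u=0 | in {1,3} | out {0,3} | prev {3} | push {}
  [2] u=1 | in {} | out {0,1,3} | prev {1,3} | push {0}
  [3] u=2 | in {0,1,3} | out {1,2,3} | prev {} | push {}
  [4] u=3 | in {1,2,3} | out {1,2,3} | prev {1} | push {}
  [5] u=4 | in {} | out {0,1,2,3} | prev {2} | push {}
  [6] u=0 | in {0,1,2,3} | out {0,2,3} | prev {0,3} | push {}

Converged values:
  [0] {0,2,3}
  [1] {0,1,3}
  [2] {1,2,3}
  [3] {1,2,3}
  [4] {0,1,2,3}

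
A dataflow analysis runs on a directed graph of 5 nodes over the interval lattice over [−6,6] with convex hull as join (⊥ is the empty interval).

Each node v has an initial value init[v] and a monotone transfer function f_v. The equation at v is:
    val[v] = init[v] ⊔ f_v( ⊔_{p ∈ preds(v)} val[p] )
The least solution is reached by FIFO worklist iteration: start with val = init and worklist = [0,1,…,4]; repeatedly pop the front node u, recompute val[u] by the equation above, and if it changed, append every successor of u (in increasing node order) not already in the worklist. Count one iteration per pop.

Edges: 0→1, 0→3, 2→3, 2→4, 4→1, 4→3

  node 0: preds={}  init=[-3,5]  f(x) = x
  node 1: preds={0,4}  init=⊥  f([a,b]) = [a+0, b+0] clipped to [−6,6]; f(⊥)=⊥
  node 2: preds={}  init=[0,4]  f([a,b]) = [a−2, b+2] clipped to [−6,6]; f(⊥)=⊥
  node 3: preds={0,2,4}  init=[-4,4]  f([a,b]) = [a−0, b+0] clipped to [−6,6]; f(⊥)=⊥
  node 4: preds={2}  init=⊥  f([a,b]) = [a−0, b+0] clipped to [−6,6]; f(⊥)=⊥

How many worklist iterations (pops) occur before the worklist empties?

Worklist (7 pops):
  #1 pop 0: in=⊥ → [-3,5] (no change)
  #2 pop 1: in=[-3,5] → [-3,5] (was ⊥); enqueue []
  #3 pop 2: in=⊥ → [0,4] (no change)
  #4 pop 3: in=[-3,5] → [-4,5] (was [-4,4]); enqueue []
  #5 pop 4: in=[0,4] → [0,4] (was ⊥); enqueue [1,3]
  #6 pop 1: in=[-3,5] → [-3,5] (no change)
  #7 pop 3: in=[-3,5] → [-4,5] (no change)

Fixpoint:
  val[0] = [-3,5]
  val[1] = [-3,5]
  val[2] = [0,4]
  val[3] = [-4,5]
  val[4] = [0,4]

7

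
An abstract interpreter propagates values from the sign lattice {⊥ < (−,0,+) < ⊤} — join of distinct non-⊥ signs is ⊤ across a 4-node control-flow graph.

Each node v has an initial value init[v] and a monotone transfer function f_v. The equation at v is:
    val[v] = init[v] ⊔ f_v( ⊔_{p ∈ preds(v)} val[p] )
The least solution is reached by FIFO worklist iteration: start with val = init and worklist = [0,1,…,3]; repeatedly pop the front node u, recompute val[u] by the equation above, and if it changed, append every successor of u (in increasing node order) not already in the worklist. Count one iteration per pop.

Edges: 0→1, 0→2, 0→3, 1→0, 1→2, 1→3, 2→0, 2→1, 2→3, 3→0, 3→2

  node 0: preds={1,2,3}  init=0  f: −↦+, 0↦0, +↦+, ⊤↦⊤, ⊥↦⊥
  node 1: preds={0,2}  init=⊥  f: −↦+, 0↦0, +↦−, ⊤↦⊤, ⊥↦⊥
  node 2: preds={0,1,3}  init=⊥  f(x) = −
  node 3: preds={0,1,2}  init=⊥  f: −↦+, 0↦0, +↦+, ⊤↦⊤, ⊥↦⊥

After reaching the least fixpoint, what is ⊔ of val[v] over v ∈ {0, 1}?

Worklist (9 pops):
  #1 pop 0: in=⊥ → 0 (no change)
  #2 pop 1: in=0 → 0 (was ⊥); enqueue [0]
  #3 pop 2: in=0 → − (was ⊥); enqueue [1]
  #4 pop 3: in=⊤ → ⊤ (was ⊥); enqueue [2]
  #5 pop 0: in=⊤ → ⊤ (was 0); enqueue [3]
  #6 pop 1: in=⊤ → ⊤ (was 0); enqueue [0]
  #7 pop 2: in=⊤ → − (no change)
  #8 pop 3: in=⊤ → ⊤ (no change)
  #9 pop 0: in=⊤ → ⊤ (no change)

Fixpoint:
  val[0] = ⊤
  val[1] = ⊤
  val[2] = −
  val[3] = ⊤

⊤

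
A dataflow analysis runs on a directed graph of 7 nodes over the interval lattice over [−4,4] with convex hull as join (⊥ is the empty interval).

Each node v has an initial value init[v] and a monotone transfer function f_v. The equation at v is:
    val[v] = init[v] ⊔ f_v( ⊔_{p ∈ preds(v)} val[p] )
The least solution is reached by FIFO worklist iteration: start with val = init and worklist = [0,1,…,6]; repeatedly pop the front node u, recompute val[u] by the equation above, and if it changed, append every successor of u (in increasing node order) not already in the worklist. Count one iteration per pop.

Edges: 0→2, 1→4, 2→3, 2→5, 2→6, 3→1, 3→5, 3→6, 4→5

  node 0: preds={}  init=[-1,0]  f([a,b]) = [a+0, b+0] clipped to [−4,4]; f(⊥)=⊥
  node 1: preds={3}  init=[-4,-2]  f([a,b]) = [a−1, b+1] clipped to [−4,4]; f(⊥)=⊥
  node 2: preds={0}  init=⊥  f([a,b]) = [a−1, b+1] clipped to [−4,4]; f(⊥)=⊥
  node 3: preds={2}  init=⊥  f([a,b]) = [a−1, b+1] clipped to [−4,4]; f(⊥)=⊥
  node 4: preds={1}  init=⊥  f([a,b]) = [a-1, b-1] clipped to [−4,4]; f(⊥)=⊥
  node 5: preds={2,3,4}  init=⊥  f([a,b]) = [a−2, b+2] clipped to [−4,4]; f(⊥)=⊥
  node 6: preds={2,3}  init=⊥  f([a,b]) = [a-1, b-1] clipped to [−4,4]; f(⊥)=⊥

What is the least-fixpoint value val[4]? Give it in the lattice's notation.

Iteration log — 10 steps:
  step 1. node 0  ⊔preds=⊥  new=[-1,0]  stable
  step 2. node 1  ⊔preds=⊥  new=[-4,-2]  stable
  step 3. node 2  ⊔preds=[-1,0]  new=[-2,1]  old=⊥  +wl: 
  step 4. node 3  ⊔preds=[-2,1]  new=[-3,2]  old=⊥  +wl: 1
  step 5. node 4  ⊔preds=[-4,-2]  new=[-4,-3]  old=⊥  +wl: 
  step 6. node 5  ⊔preds=[-4,2]  new=[-4,4]  old=⊥  +wl: 
  step 7. node 6  ⊔preds=[-3,2]  new=[-4,1]  old=⊥  +wl: 
  step 8. node 1  ⊔preds=[-3,2]  new=[-4,3]  old=[-4,-2]  +wl: 4
  step 9. node 4  ⊔preds=[-4,3]  new=[-4,2]  old=[-4,-3]  +wl: 5
  step 10. node 5  ⊔preds=[-4,2]  new=[-4,4]  stable

Least fixpoint reached:
  node 0: [-1,0]
  node 1: [-4,3]
  node 2: [-2,1]
  node 3: [-3,2]
  node 4: [-4,2]
  node 5: [-4,4]
  node 6: [-4,1]

[-4,2]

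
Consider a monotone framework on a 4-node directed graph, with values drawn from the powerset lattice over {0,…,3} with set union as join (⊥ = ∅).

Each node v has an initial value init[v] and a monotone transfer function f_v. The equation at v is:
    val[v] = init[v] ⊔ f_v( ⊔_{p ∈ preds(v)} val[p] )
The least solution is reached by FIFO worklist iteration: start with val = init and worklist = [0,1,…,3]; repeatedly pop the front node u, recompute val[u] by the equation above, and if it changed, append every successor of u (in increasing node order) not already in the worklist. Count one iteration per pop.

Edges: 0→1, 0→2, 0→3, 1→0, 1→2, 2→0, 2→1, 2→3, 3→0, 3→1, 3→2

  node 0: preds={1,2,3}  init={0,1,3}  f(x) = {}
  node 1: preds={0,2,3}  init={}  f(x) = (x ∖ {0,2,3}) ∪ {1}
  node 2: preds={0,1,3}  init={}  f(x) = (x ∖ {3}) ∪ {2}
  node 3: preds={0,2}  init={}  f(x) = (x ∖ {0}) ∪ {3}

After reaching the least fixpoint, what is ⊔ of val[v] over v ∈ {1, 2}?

{0,1,2}

Worklist (7 pops):
  #1 pop 0: in={} → {0,1,3} (no change)
  #2 pop 1: in={0,1,3} → {1} (was {}); enqueue [0]
  #3 pop 2: in={0,1,3} → {0,1,2} (was {}); enqueue [1]
  #4 pop 3: in={0,1,2,3} → {1,2,3} (was {}); enqueue [2]
  #5 pop 0: in={0,1,2,3} → {0,1,3} (no change)
  #6 pop 1: in={0,1,2,3} → {1} (no change)
  #7 pop 2: in={0,1,2,3} → {0,1,2} (no change)

Fixpoint:
  val[0] = {0,1,3}
  val[1] = {1}
  val[2] = {0,1,2}
  val[3] = {1,2,3}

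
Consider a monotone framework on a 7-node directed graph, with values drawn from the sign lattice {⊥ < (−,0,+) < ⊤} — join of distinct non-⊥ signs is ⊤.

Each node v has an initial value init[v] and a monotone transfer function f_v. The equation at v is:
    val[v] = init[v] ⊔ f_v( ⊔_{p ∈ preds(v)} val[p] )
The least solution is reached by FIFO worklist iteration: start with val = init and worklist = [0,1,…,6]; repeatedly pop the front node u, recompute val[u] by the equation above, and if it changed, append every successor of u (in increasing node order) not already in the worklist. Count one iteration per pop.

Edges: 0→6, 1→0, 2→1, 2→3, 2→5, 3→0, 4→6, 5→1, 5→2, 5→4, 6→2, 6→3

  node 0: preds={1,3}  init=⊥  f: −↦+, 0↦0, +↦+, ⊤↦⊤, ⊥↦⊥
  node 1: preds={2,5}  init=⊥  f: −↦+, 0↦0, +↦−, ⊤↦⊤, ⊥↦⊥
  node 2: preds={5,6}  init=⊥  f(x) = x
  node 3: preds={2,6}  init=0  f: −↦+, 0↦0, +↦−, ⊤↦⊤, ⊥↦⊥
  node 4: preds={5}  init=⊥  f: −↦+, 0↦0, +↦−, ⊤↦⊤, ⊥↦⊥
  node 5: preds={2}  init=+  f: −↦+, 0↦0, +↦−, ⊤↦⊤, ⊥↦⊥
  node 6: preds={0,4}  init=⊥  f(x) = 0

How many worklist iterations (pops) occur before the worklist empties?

16

Trace (16 dequeues):
  [1] u=0 | in 0 | out 0 | prev ⊥ | push {}
  [2] u=1 | in + | out − | prev ⊥ | push {0}
  [3] u=2 | in + | out + | prev ⊥ | push {1}
  [4] u=3 | in + | out ⊤ | prev 0 | push {}
  [5] u=4 | in + | out − | prev ⊥ | push {}
  [6] u=5 | in + | out ⊤ | prev + | push {2,4}
  [7] u=6 | in ⊤ | out 0 | prev ⊥ | push {3}
  [8] u=0 | in ⊤ | out ⊤ | prev 0 | push {6}
  [9] u=1 | in ⊤ | out ⊤ | prev − | push {0}
  [10] u=2 | in ⊤ | out ⊤ | prev + | push {1,5}
  [11] u=4 | in ⊤ | out ⊤ | prev − | push {}
  [12] u=3 | in ⊤ | out ⊤ | ==
  [13] u=6 | in ⊤ | out 0 | ==
  [14] u=0 | in ⊤ | out ⊤ | ==
  [15] u=1 | in ⊤ | out ⊤ | ==
  [16] u=5 | in ⊤ | out ⊤ | ==

Converged values:
  [0] ⊤
  [1] ⊤
  [2] ⊤
  [3] ⊤
  [4] ⊤
  [5] ⊤
  [6] 0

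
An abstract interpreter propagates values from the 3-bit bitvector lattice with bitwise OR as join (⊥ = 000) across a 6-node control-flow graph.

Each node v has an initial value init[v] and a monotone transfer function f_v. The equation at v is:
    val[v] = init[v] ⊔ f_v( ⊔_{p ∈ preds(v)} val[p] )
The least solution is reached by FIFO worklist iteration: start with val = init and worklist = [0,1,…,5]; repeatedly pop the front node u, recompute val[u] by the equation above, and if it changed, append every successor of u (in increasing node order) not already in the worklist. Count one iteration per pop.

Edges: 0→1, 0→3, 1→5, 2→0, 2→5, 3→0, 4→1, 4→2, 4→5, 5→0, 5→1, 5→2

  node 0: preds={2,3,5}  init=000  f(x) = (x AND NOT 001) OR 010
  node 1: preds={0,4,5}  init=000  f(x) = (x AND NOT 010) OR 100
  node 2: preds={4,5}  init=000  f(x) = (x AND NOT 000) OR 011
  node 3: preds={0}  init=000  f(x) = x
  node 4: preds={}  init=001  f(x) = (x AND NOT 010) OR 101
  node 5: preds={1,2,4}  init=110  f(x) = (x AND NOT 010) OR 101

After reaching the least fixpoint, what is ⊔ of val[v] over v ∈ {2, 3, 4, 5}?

Iteration log — 9 steps:
  step 1. node 0  ⊔preds=110  new=110  old=000  +wl: 
  step 2. node 1  ⊔preds=111  new=101  old=000  +wl: 
  step 3. node 2  ⊔preds=111  new=111  old=000  +wl: 0
  step 4. node 3  ⊔preds=110  new=110  old=000  +wl: 
  step 5. node 4  ⊔preds=000  new=101  old=001  +wl: 1,2
  step 6. node 5  ⊔preds=111  new=111  old=110  +wl: 
  step 7. node 0  ⊔preds=111  new=110  stable
  step 8. node 1  ⊔preds=111  new=101  stable
  step 9. node 2  ⊔preds=111  new=111  stable

Least fixpoint reached:
  node 0: 110
  node 1: 101
  node 2: 111
  node 3: 110
  node 4: 101
  node 5: 111

111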